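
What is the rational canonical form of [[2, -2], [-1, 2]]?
The invariant factors of A (the non-unit diagonal entries of the Smith normal form of xI - A over ℚ[x]) are x^2 - 4x + 2, each dividing the next. The characteristic polynomial is their product, x^2 - 4x + 2.

The rational canonical form is the block-diagonal matrix of companion matrices C(f_i):
R = [[0, -2], [1, 4]].

Note the characteristic polynomial does not split into linear factors over ℚ, so A has no Jordan form over ℚ; the rational canonical form exists over any field.

R = [[0, -2], [1, 4]]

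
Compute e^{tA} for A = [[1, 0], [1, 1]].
A has Jordan form J = [[1, 1], [0, 1]] with A = PJP^{-1}, so e^{tA} = P e^{tJ} P^{-1}.

For a Jordan block J_k(λ), e^{tJ_k(λ)} = e^{λt} · (I + tN + t^2 N^2/2! + ... + t^{k-1} N^{k-1}/(k-1)!) where N is the nilpotent superdiagonal part.

Assembling the blocks and conjugating back gives the entries of e^{tA} as shown above.

e^{tA} = [[e^{t}, 0], [t*e^{t}, e^{t}]]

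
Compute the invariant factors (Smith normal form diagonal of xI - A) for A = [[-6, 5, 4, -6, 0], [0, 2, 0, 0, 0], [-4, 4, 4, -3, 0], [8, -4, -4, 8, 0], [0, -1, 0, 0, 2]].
The Jordan structure of A has elementary divisors (x - 2)^2, (x - 2)^2, (x - 2). Arranging the block sizes at each eigenvalue in decreasing order and taking row products gives the invariant factors.

Invariant factors (smallest first, each dividing the next): x - 2, (x - 2)^2, (x - 2)^2.

Check: the last factor (x - 2)^2 is the minimal polynomial, and the product (x - 2)^5 is the characteristic polynomial.

x - 2, (x - 2)^2, (x - 2)^2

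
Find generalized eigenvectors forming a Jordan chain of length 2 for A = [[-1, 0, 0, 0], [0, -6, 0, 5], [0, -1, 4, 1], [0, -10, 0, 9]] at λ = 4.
We seek v_1 ∈ ker((A - 4I)^2) \ ker(A - 4I), then set v_{i+1} = (A - 4I) v_i.

One such chain is v_1 = [[0, 1, 0, 2]]^T, v_2 = [[0, 0, 1, 0]]^T. Check: (A - 4I) v_2 = [[0, 0, 0, 0]]^T = 0.

v_1 = [[0, 1, 0, 2]]^T, v_2 = [[0, 0, 1, 0]]^T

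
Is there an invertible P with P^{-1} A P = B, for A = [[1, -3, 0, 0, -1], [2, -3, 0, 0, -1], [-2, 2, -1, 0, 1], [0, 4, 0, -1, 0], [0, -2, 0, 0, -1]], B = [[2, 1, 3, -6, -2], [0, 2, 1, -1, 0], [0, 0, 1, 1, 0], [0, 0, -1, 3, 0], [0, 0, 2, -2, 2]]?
No.

trace(A) = -5 but trace(B) = 10. The trace is a similarity invariant, so A and B are not similar.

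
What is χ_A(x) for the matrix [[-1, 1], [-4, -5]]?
xI - A = [[x + 1, -1], [4, x + 5]].

Expanding det(xI - A) along the first row:
det(xI - A) = + (x + 1)·det([[x + 5]]) - (-1)·det([[4]]).

Evaluating gives χ_A(x) = x^2 + 6x + 9 = (x + 3)^2.

χ_A(x) = (x + 3)^2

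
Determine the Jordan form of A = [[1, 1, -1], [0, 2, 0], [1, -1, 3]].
J = [[2, 1, 0], [0, 2, 0], [0, 0, 2]]

The characteristic polynomial is det(xI - A) = (x - 2)^3, so the eigenvalues are 2 (algebraic multiplicity 3).

For λ = 2: rank(A - 2I) = 1, rank((A - 2I)^2) = 0. The eigenspace has dimension 3 - 1 = 2, so there are 2 Jordan blocks; the rank sequence gives block sizes [2, 1].

Assembling the blocks gives the Jordan form J above.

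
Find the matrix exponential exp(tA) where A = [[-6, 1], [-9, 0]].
A has Jordan form J = [[-3, 1], [0, -3]] with A = PJP^{-1}, so e^{tA} = P e^{tJ} P^{-1}.

For a Jordan block J_k(λ), e^{tJ_k(λ)} = e^{λt} · (I + tN + t^2 N^2/2! + ... + t^{k-1} N^{k-1}/(k-1)!) where N is the nilpotent superdiagonal part.

Assembling the blocks and conjugating back gives the entries of e^{tA} as shown above.

e^{tA} = [[(1 - 3*t)*e^{-3*t}, t*e^{-3*t}], [-9*t*e^{-3*t}, (3*t + 1)*e^{-3*t}]]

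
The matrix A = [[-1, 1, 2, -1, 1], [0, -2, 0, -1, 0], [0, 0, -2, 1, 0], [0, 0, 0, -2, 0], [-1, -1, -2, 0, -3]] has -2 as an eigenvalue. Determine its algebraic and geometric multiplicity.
algebraic multiplicity 5, geometric multiplicity 3

The characteristic polynomial is (x + 2)^5, so the factor x + 2 appears with exponent 5: the algebraic multiplicity is 5.

rank(A + 2I) = 2, so the eigenspace has dimension 5 - 2 = 3: the geometric multiplicity is 3.

Since 3 < 5, A is not diagonalizable.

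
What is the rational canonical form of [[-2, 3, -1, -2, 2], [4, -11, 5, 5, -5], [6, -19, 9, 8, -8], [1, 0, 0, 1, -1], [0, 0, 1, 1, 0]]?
The invariant factors of A (the non-unit diagonal entries of the Smith normal form of xI - A over ℚ[x]) are x(x + 3)(x^3 + x - 1), each dividing the next. The characteristic polynomial is their product, x(x + 3)(x^3 + x - 1).

The rational canonical form is the block-diagonal matrix of companion matrices C(f_i):
R = [[0, 0, 0, 0, 0], [1, 0, 0, 0, 3], [0, 1, 0, 0, -2], [0, 0, 1, 0, -1], [0, 0, 0, 1, -3]].

Note the characteristic polynomial does not split into linear factors over ℚ, so A has no Jordan form over ℚ; the rational canonical form exists over any field.

R = [[0, 0, 0, 0, 0], [1, 0, 0, 0, 3], [0, 1, 0, 0, -2], [0, 0, 1, 0, -1], [0, 0, 0, 1, -3]]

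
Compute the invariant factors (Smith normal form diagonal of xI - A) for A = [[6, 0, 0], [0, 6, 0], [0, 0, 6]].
x - 6, x - 6, x - 6

The Jordan structure of A has elementary divisors (x - 6), (x - 6), (x - 6). Arranging the block sizes at each eigenvalue in decreasing order and taking row products gives the invariant factors.

Invariant factors (smallest first, each dividing the next): x - 6, x - 6, x - 6.

Check: the last factor x - 6 is the minimal polynomial, and the product (x - 6)^3 is the characteristic polynomial.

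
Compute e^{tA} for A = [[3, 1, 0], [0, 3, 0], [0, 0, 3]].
A has Jordan form J = [[3, 1, 0], [0, 3, 0], [0, 0, 3]] with A = PJP^{-1}, so e^{tA} = P e^{tJ} P^{-1}.

For a Jordan block J_k(λ), e^{tJ_k(λ)} = e^{λt} · (I + tN + t^2 N^2/2! + ... + t^{k-1} N^{k-1}/(k-1)!) where N is the nilpotent superdiagonal part.

Assembling the blocks and conjugating back gives the entries of e^{tA} as shown above.

e^{tA} = [[e^{3*t}, t*e^{3*t}, 0], [0, e^{3*t}, 0], [0, 0, e^{3*t}]]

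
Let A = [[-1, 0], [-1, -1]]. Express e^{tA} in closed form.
e^{tA} = [[e^{-t}, 0], [-t*e^{-t}, e^{-t}]]

A has Jordan form J = [[-1, 1], [0, -1]] with A = PJP^{-1}, so e^{tA} = P e^{tJ} P^{-1}.

For a Jordan block J_k(λ), e^{tJ_k(λ)} = e^{λt} · (I + tN + t^2 N^2/2! + ... + t^{k-1} N^{k-1}/(k-1)!) where N is the nilpotent superdiagonal part.

Assembling the blocks and conjugating back gives the entries of e^{tA} as shown above.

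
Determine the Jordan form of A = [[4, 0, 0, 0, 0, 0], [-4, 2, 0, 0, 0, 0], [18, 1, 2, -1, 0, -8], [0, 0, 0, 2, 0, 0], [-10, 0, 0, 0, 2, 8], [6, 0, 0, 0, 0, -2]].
J = [[-2, 0, 0, 0, 0, 0], [0, 2, 1, 0, 0, 0], [0, 0, 2, 0, 0, 0], [0, 0, 0, 2, 0, 0], [0, 0, 0, 0, 2, 0], [0, 0, 0, 0, 0, 4]]

The characteristic polynomial is det(xI - A) = (x - 4)(x - 2)^4(x + 2), so the eigenvalues are -2 (algebraic multiplicity 1), 2 (algebraic multiplicity 4), 4 (algebraic multiplicity 1).

For λ = -2: algebraic multiplicity 1 gives one 1×1 block.

For λ = 2: rank(A - 2I) = 3, rank((A - 2I)^2) = 2. The eigenspace has dimension 6 - 3 = 3, so there are 3 Jordan blocks; the rank sequence gives block sizes [2, 1, 1].

For λ = 4: algebraic multiplicity 1 gives one 1×1 block.

Assembling the blocks gives the Jordan form J above.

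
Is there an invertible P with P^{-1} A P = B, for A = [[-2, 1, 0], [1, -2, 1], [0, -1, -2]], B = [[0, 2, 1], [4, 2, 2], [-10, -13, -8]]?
Two matrices over a field are similar if and only if they have the same invariant factors.

Both A and B have characteristic polynomial (x + 2)^3 and minimal polynomial (x + 2)^3. Computing further, both have invariant factors (x + 2)^3. Hence A and B are similar.

Yes.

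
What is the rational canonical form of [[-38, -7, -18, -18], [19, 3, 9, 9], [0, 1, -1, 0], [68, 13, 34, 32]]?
R = [[0, 0, 0, -4], [1, 0, 0, 8], [0, 1, 0, 0], [0, 0, 1, -4]]

The invariant factors of A (the non-unit diagonal entries of the Smith normal form of xI - A over ℚ[x]) are (x^2 + 2x - 2)^2, each dividing the next. The characteristic polynomial is their product, (x^2 + 2x - 2)^2.

The rational canonical form is the block-diagonal matrix of companion matrices C(f_i):
R = [[0, 0, 0, -4], [1, 0, 0, 8], [0, 1, 0, 0], [0, 0, 1, -4]].

Note the characteristic polynomial does not split into linear factors over ℚ, so A has no Jordan form over ℚ; the rational canonical form exists over any field.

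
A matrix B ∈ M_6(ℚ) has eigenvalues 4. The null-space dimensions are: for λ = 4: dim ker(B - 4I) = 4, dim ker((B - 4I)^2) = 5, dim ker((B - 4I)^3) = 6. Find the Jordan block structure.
Jordan blocks: (4, 3), (4, 1), (4, 1), (4, 1)

λ = 4: successive nullity increments [4, 1, 1] count blocks of size ≥ k; block sizes are [3, 1, 1, 1].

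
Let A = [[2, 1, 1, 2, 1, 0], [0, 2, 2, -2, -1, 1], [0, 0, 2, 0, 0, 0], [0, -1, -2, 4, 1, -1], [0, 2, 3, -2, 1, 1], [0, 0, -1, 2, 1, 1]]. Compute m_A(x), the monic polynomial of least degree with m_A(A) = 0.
m_A(x) = (x - 2)^3

The characteristic polynomial factors as (x - 2)^6. The minimal polynomial is ∏(x - λ)^{k_λ} where k_λ is the size of the largest Jordan block at λ.

For λ = 2: rank(A - 2I) = 4, and the largest Jordan block has size 3 (the smallest k with rank((A - 2I)^k) = rank((A - 2I)^(k+1))).

So m_A(x) = (x - 2)^3.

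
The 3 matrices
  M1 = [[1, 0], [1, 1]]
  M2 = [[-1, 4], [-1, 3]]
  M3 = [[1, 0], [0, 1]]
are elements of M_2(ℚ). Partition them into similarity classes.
Characteristic polynomials: χ_{M1} = (x - 1)^2, χ_{M2} = (x - 1)^2, χ_{M3} = (x - 1)^2.

{M1, M2}: invariant factors (x - 1)^2.

{M3}: invariant factors x - 1, x - 1.

Matrices are similar if and only if their invariant-factor lists agree; the partition into similarity classes is {M1, M2}, {M3}.

2 classes: {M1, M2}, {M3}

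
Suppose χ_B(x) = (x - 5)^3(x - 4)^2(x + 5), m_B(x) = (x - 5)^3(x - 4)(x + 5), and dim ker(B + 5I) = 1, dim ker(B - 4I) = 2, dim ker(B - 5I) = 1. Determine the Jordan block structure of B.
λ = -5: algebraic multiplicity 1 (exponent in χ_B), largest block size 1 (exponent in m_B), 1 block (geometric multiplicity). This forces block sizes [1].
λ = 4: algebraic multiplicity 2 (exponent in χ_B), largest block size 1 (exponent in m_B), 2 blocks (geometric multiplicity). These force block sizes [1, 1].
λ = 5: algebraic multiplicity 3 (exponent in χ_B), largest block size 3 (exponent in m_B), 1 block (geometric multiplicity). This forces block sizes [3].

Jordan blocks: (-5, 1), (4, 1), (4, 1), (5, 3)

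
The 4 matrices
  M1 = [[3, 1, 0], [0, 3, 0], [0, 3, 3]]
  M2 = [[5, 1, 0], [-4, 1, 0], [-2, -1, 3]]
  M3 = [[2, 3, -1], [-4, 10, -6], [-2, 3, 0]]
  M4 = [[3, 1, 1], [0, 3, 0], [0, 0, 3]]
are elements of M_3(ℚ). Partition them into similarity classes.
2 classes: {M1, M2, M4}, {M3}

Characteristic polynomials: χ_{M1} = (x - 3)^3, χ_{M2} = (x - 3)^3, χ_{M3} = (x - 4)^3, χ_{M4} = (x - 3)^3.

{M1, M2, M4}: invariant factors x - 3, (x - 3)^2.

{M3}: invariant factors (x - 4)^3.

Matrices are similar if and only if their invariant-factor lists agree; the partition into similarity classes is {M1, M2, M4}, {M3}.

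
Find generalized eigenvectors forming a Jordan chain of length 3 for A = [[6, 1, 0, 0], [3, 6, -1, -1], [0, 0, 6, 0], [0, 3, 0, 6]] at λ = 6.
v_1 = [[0, 0, 1, -2]]^T, v_2 = [[0, 1, 0, 0]]^T, v_3 = [[1, 0, 0, 3]]^T

We seek v_1 ∈ ker((A - 6I)^3) \ ker((A - 6I)^2), then set v_{i+1} = (A - 6I) v_i.

One such chain is v_1 = [[0, 0, 1, -2]]^T, v_2 = [[0, 1, 0, 0]]^T, v_3 = [[1, 0, 0, 3]]^T. Check: (A - 6I) v_3 = [[0, 0, 0, 0]]^T = 0.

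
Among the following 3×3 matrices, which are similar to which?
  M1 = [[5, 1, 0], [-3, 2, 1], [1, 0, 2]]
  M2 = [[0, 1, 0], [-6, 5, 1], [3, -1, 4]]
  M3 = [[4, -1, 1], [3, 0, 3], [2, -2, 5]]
2 classes: {M1, M2}, {M3}

Characteristic polynomials: χ_{M1} = (x - 3)^3, χ_{M2} = (x - 3)^3, χ_{M3} = (x - 3)^3.

{M1, M2}: invariant factors (x - 3)^3.

{M3}: invariant factors x - 3, (x - 3)^2.

Matrices are similar if and only if their invariant-factor lists agree; the partition into similarity classes is {M1, M2}, {M3}.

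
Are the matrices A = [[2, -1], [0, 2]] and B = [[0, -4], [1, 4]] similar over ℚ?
Yes.

Two matrices over a field are similar if and only if they have the same invariant factors.

Both A and B have characteristic polynomial (x - 2)^2 and minimal polynomial (x - 2)^2. Computing further, both have invariant factors (x - 2)^2. Hence A and B are similar.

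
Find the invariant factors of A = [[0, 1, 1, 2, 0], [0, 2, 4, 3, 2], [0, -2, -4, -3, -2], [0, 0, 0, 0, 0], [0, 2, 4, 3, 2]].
x, x^2, x^2

The Jordan structure of A has elementary divisors x^2, x^2, x. Arranging the block sizes at each eigenvalue in decreasing order and taking row products gives the invariant factors.

Invariant factors (smallest first, each dividing the next): x, x^2, x^2.

Check: the last factor x^2 is the minimal polynomial, and the product x^5 is the characteristic polynomial.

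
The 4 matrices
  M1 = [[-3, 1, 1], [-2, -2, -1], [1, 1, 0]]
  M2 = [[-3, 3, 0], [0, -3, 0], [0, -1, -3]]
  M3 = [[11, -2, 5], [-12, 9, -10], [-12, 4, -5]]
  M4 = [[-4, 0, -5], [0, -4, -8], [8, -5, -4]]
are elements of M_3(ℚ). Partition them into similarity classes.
4 classes: {M1}, {M2}, {M3}, {M4}

Characteristic polynomials: χ_{M1} = (x + 1)(x + 2)^2, χ_{M2} = (x + 3)^3, χ_{M3} = (x - 5)^3, χ_{M4} = (x + 4)^3.

{M1}: invariant factors (x + 1)(x + 2)^2.

{M2}: invariant factors x + 3, (x + 3)^2.

{M3}: invariant factors x - 5, (x - 5)^2.

{M4}: invariant factors (x + 4)^3.

Matrices are similar if and only if their invariant-factor lists agree; the partition into similarity classes is {M1}, {M2}, {M3}, {M4}.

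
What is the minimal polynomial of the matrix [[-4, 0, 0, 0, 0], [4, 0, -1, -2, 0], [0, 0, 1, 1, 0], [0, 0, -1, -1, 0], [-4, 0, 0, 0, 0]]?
The characteristic polynomial factors as x^4(x + 4). The minimal polynomial is ∏(x - λ)^{k_λ} where k_λ is the size of the largest Jordan block at λ.

For λ = -4: rank(A + 4I) = 4, and the largest Jordan block has size 1 (the smallest k with rank((A + 4I)^k) = rank((A + 4I)^(k+1))).
For λ = 0: rank(A) = 3, and the largest Jordan block has size 3 (the smallest k with rank(A^k) = rank(A^(k+1))).

So m_A(x) = x^3(x + 4).

m_A(x) = x^3(x + 4)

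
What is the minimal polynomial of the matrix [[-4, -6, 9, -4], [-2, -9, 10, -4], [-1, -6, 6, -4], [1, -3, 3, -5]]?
m_A(x) = (x + 3)^2

The characteristic polynomial factors as (x + 3)^4. The minimal polynomial is ∏(x - λ)^{k_λ} where k_λ is the size of the largest Jordan block at λ.

For λ = -3: rank(A + 3I) = 2, and the largest Jordan block has size 2 (the smallest k with rank((A + 3I)^k) = rank((A + 3I)^(k+1))).

So m_A(x) = (x + 3)^2.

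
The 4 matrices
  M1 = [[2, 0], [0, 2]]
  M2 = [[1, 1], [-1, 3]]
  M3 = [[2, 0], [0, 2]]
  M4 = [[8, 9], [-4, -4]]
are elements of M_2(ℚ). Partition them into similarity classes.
2 classes: {M1, M3}, {M2, M4}

Characteristic polynomials: χ_{M1} = (x - 2)^2, χ_{M2} = (x - 2)^2, χ_{M3} = (x - 2)^2, χ_{M4} = (x - 2)^2.

{M1, M3}: invariant factors x - 2, x - 2.

{M2, M4}: invariant factors (x - 2)^2.

Matrices are similar if and only if their invariant-factor lists agree; the partition into similarity classes is {M1, M3}, {M2, M4}.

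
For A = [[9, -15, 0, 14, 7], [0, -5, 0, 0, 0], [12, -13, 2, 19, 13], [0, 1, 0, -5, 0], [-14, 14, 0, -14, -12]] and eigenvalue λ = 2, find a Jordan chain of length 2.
We seek v_1 ∈ ker((A - 2I)^2) \ ker(A - 2I), then set v_{i+1} = (A - 2I) v_i.

One such chain is v_1 = [[-1, 0, 0, 0, 1]]^T, v_2 = [[0, 0, 1, 0, 0]]^T. Check: (A - 2I) v_2 = [[0, 0, 0, 0, 0]]^T = 0.

v_1 = [[-1, 0, 0, 0, 1]]^T, v_2 = [[0, 0, 1, 0, 0]]^T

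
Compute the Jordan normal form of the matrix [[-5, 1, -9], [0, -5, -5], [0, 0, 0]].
J = [[-5, 1, 0], [0, -5, 0], [0, 0, 0]]

The characteristic polynomial is det(xI - A) = x(x + 5)^2, so the eigenvalues are -5 (algebraic multiplicity 2), 0 (algebraic multiplicity 1).

For λ = -5: rank(A + 5I) = 2, rank((A + 5I)^2) = 1. The eigenspace has dimension 3 - 2 = 1, so there is 1 Jordan block; the rank sequence gives block sizes [2].

For λ = 0: algebraic multiplicity 1 gives one 1×1 block.

Assembling the blocks gives the Jordan form J above.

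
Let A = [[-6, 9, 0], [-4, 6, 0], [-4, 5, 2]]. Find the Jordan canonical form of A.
The characteristic polynomial is det(xI - A) = x^2(x - 2), so the eigenvalues are 0 (algebraic multiplicity 2), 2 (algebraic multiplicity 1).

For λ = 0: rank(A) = 2, rank(A^2) = 1. The eigenspace has dimension 3 - 2 = 1, so there is 1 Jordan block; the rank sequence gives block sizes [2].

For λ = 2: algebraic multiplicity 1 gives one 1×1 block.

Assembling the blocks gives the Jordan form J above.

J = [[0, 1, 0], [0, 0, 0], [0, 0, 2]]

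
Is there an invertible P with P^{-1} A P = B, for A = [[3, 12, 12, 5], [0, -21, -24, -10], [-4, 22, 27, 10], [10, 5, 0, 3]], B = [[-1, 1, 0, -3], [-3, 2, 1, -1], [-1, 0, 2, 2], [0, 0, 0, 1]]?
No.

trace(A) = 12 but trace(B) = 4. The trace is a similarity invariant, so A and B are not similar.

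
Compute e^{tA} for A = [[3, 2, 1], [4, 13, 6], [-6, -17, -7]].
e^{tA} = [[(t^2 + 1)*e^{3*t}, t*(3*t + 4)*e^{3*t}/2, t*(t + 1)*e^{3*t}], [2*t*(t + 2)*e^{3*t}, (3*t^2 + 10*t + 1)*e^{3*t}, 2*t*(t + 3)*e^{3*t}], [2*t*(-2*t - 3)*e^{3*t}, t*(-6*t - 17)*e^{3*t}, (-4*t^2 - 10*t + 1)*e^{3*t}]]

A has Jordan form J = [[3, 1, 0], [0, 3, 1], [0, 0, 3]] with A = PJP^{-1}, so e^{tA} = P e^{tJ} P^{-1}.

For a Jordan block J_k(λ), e^{tJ_k(λ)} = e^{λt} · (I + tN + t^2 N^2/2! + ... + t^{k-1} N^{k-1}/(k-1)!) where N is the nilpotent superdiagonal part.

Assembling the blocks and conjugating back gives the entries of e^{tA} as shown above.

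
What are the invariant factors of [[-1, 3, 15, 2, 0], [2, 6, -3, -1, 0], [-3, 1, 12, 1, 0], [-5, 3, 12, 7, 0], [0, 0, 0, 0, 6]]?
The Jordan structure of A has elementary divisors (x - 6)^2, (x - 6)^2, (x - 6). Arranging the block sizes at each eigenvalue in decreasing order and taking row products gives the invariant factors.

Invariant factors (smallest first, each dividing the next): x - 6, (x - 6)^2, (x - 6)^2.

Check: the last factor (x - 6)^2 is the minimal polynomial, and the product (x - 6)^5 is the characteristic polynomial.

x - 6, (x - 6)^2, (x - 6)^2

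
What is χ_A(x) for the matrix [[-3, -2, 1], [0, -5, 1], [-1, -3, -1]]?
xI - A = [[x + 3, 2, -1], [0, x + 5, -1], [1, 3, x + 1]].

Expanding det(xI - A) along the first row:
det(xI - A) = + (x + 3)·det([[x + 5, -1], [3, x + 1]]) - (2)·det([[0, -1], [1, x + 1]]) + (-1)·det([[0, x + 5], [1, 3]]).

Evaluating gives χ_A(x) = x^3 + 9x^2 + 27x + 27 = (x + 3)^3.

χ_A(x) = (x + 3)^3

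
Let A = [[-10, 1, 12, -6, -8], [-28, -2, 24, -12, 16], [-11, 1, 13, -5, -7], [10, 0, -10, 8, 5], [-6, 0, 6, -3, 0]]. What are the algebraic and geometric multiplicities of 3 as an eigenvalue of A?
algebraic multiplicity 3, geometric multiplicity 2

The characteristic polynomial is x^2(x - 3)^3, so the factor x - 3 appears with exponent 3: the algebraic multiplicity is 3.

rank(A - 3I) = 3, so the eigenspace has dimension 5 - 3 = 2: the geometric multiplicity is 2.

Since 2 < 3, A is not diagonalizable.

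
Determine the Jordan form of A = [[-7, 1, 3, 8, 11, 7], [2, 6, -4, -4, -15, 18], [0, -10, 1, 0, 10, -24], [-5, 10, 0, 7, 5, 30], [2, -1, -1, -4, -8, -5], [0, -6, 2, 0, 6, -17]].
The characteristic polynomial is det(xI - A) = (x + 3)^6, so the eigenvalues are -3 (algebraic multiplicity 6).

For λ = -3: rank(A + 3I) = 3, rank((A + 3I)^2) = 1, rank((A + 3I)^3) = 0. The eigenspace has dimension 6 - 3 = 3, so there are 3 Jordan blocks; the rank sequence gives block sizes [3, 2, 1].

Assembling the blocks gives the Jordan form J above.

J = [[-3, 1, 0, 0, 0, 0], [0, -3, 1, 0, 0, 0], [0, 0, -3, 0, 0, 0], [0, 0, 0, -3, 1, 0], [0, 0, 0, 0, -3, 0], [0, 0, 0, 0, 0, -3]]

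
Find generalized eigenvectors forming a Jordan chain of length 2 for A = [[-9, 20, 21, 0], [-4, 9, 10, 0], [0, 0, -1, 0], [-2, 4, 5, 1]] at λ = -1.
We seek v_1 ∈ ker((A + I)^2) \ ker(A + I), then set v_{i+1} = (A + I) v_i.

One such chain is v_1 = [[-8, -4, 1, -2]]^T, v_2 = [[5, 2, 0, 1]]^T. Check: (A + I) v_2 = [[0, 0, 0, 0]]^T = 0.

v_1 = [[-8, -4, 1, -2]]^T, v_2 = [[5, 2, 0, 1]]^T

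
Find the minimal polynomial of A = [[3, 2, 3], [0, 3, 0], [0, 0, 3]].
The characteristic polynomial factors as (x - 3)^3. The minimal polynomial is ∏(x - λ)^{k_λ} where k_λ is the size of the largest Jordan block at λ.

For λ = 3: rank(A - 3I) = 1, and the largest Jordan block has size 2 (the smallest k with rank((A - 3I)^k) = rank((A - 3I)^(k+1))).

So m_A(x) = (x - 3)^2.

m_A(x) = (x - 3)^2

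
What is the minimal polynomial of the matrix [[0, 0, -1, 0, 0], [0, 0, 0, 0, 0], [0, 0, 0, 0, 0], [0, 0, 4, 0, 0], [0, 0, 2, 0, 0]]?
The characteristic polynomial factors as x^5. The minimal polynomial is ∏(x - λ)^{k_λ} where k_λ is the size of the largest Jordan block at λ.

For λ = 0: rank(A) = 1, and the largest Jordan block has size 2 (the smallest k with rank(A^k) = rank(A^(k+1))).

So m_A(x) = x^2.

m_A(x) = x^2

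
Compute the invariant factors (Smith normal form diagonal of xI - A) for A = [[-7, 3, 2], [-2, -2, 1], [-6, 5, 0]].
(x + 3)^3

The Jordan structure of A has elementary divisors (x + 3)^3. Arranging the block sizes at each eigenvalue in decreasing order and taking row products gives the invariant factors.

Invariant factors (smallest first, each dividing the next): (x + 3)^3.

Check: the last factor (x + 3)^3 is the minimal polynomial, and the product (x + 3)^3 is the characteristic polynomial.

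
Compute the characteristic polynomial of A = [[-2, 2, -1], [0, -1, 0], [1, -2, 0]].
xI - A = [[x + 2, -2, 1], [0, x + 1, 0], [-1, 2, x]].

Expanding det(xI - A) along the first row:
det(xI - A) = + (x + 2)·det([[x + 1, 0], [2, x]]) - (-2)·det([[0, 0], [-1, x]]) + (1)·det([[0, x + 1], [-1, 2]]).

Evaluating gives χ_A(x) = x^3 + 3x^2 + 3x + 1 = (x + 1)^3.

χ_A(x) = (x + 1)^3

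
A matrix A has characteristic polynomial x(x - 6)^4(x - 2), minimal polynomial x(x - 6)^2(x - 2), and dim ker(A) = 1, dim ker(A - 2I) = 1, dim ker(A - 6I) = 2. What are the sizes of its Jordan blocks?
λ = 0: algebraic multiplicity 1 (exponent in χ_A), largest block size 1 (exponent in m_A), 1 block (geometric multiplicity). This forces block sizes [1].
λ = 2: algebraic multiplicity 1 (exponent in χ_A), largest block size 1 (exponent in m_A), 1 block (geometric multiplicity). This forces block sizes [1].
λ = 6: algebraic multiplicity 4 (exponent in χ_A), largest block size 2 (exponent in m_A), 2 blocks (geometric multiplicity). These force block sizes [2, 2].

Jordan blocks: (0, 1), (2, 1), (6, 2), (6, 2)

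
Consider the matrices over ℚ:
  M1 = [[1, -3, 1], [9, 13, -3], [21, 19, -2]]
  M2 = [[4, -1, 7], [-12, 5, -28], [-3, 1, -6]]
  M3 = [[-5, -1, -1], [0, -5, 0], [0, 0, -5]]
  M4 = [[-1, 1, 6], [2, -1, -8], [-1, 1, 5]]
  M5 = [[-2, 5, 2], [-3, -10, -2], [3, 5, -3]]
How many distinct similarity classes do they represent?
Characteristic polynomials: χ_{M1} = (x - 4)^3, χ_{M2} = (x - 1)^3, χ_{M3} = (x + 5)^3, χ_{M4} = (x - 1)^3, χ_{M5} = (x + 5)^3.

{M1}: invariant factors (x - 4)^3.

{M2}: invariant factors x - 1, (x - 1)^2.

{M3, M5}: invariant factors x + 5, (x + 5)^2.

{M4}: invariant factors (x - 1)^3.

Matrices are similar if and only if their invariant-factor lists agree; the partition into similarity classes is {M1}, {M2}, {M3, M5}, {M4}.

4 classes: {M1}, {M2}, {M3, M5}, {M4}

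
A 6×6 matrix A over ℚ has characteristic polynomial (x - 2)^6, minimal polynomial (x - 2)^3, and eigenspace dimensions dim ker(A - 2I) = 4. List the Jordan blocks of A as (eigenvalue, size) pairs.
λ = 2: algebraic multiplicity 6 (exponent in χ_A), largest block size 3 (exponent in m_A), 4 blocks (geometric multiplicity). These force block sizes [3, 1, 1, 1].

Jordan blocks: (2, 3), (2, 1), (2, 1), (2, 1)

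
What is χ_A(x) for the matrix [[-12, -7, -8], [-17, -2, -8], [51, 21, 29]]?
xI - A = [[x + 12, 7, 8], [17, x + 2, 8], [-51, -21, x - 29]].

Expanding det(xI - A) along the first row:
det(xI - A) = + (x + 12)·det([[x + 2, 8], [-21, x - 29]]) - (7)·det([[17, 8], [-51, x - 29]]) + (8)·det([[17, x + 2], [-51, -21]]).

Evaluating gives χ_A(x) = x^3 - 15x^2 + 75x - 125 = (x - 5)^3.

χ_A(x) = (x - 5)^3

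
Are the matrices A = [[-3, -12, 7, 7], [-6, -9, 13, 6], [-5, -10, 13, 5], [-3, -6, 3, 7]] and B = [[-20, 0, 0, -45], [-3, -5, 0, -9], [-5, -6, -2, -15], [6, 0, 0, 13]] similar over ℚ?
trace(A) = 8 but trace(B) = -14. The trace is a similarity invariant, so A and B are not similar.

No.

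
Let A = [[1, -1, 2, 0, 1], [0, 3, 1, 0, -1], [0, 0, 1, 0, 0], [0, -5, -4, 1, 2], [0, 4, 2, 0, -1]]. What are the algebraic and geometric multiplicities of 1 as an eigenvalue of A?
The characteristic polynomial is (x - 1)^5, so the factor x - 1 appears with exponent 5: the algebraic multiplicity is 5.

rank(A - I) = 3, so the eigenspace has dimension 5 - 3 = 2: the geometric multiplicity is 2.

Since 2 < 5, A is not diagonalizable.

algebraic multiplicity 5, geometric multiplicity 2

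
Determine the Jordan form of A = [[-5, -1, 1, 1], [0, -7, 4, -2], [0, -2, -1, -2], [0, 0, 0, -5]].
J = [[-5, 1, 0, 0], [0, -5, 0, 0], [0, 0, -5, 0], [0, 0, 0, -3]]

The characteristic polynomial is det(xI - A) = (x + 3)(x + 5)^3, so the eigenvalues are -5 (algebraic multiplicity 3), -3 (algebraic multiplicity 1).

For λ = -5: rank(A + 5I) = 2, rank((A + 5I)^2) = 1. The eigenspace has dimension 4 - 2 = 2, so there are 2 Jordan blocks; the rank sequence gives block sizes [2, 1].

For λ = -3: algebraic multiplicity 1 gives one 1×1 block.

Assembling the blocks gives the Jordan form J above.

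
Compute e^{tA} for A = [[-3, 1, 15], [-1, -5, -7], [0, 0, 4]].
A has Jordan form J = [[-4, 1, 0], [0, -4, 0], [0, 0, 4]] with A = PJP^{-1}, so e^{tA} = P e^{tJ} P^{-1}.

For a Jordan block J_k(λ), e^{tJ_k(λ)} = e^{λt} · (I + tN + t^2 N^2/2! + ... + t^{k-1} N^{k-1}/(k-1)!) where N is the nilpotent superdiagonal part.

Assembling the blocks and conjugating back gives the entries of e^{tA} as shown above.

e^{tA} = [[(t + 1)*e^{-4*t}, t*e^{-4*t}, (-t + 2*e^{8*t} - 2)*e^{-4*t}], [-t*e^{-4*t}, (1 - t)*e^{-4*t}, (t - e^{8*t} + 1)*e^{-4*t}], [0, 0, e^{4*t}]]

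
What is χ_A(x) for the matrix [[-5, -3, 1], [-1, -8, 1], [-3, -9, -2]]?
xI - A = [[x + 5, 3, -1], [1, x + 8, -1], [3, 9, x + 2]].

Expanding det(xI - A) along the first row:
det(xI - A) = + (x + 5)·det([[x + 8, -1], [9, x + 2]]) - (3)·det([[1, -1], [3, x + 2]]) + (-1)·det([[1, x + 8], [3, 9]]).

Evaluating gives χ_A(x) = x^3 + 15x^2 + 75x + 125 = (x + 5)^3.

χ_A(x) = (x + 5)^3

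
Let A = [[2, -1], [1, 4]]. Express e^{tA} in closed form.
A has Jordan form J = [[3, 1], [0, 3]] with A = PJP^{-1}, so e^{tA} = P e^{tJ} P^{-1}.

For a Jordan block J_k(λ), e^{tJ_k(λ)} = e^{λt} · (I + tN + t^2 N^2/2! + ... + t^{k-1} N^{k-1}/(k-1)!) where N is the nilpotent superdiagonal part.

Assembling the blocks and conjugating back gives the entries of e^{tA} as shown above.

e^{tA} = [[(1 - t)*e^{3*t}, -t*e^{3*t}], [t*e^{3*t}, (t + 1)*e^{3*t}]]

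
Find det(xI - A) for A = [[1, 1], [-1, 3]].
χ_A(x) = (x - 2)^2

xI - A = [[x - 1, -1], [1, x - 3]].

Expanding det(xI - A) along the first row:
det(xI - A) = + (x - 1)·det([[x - 3]]) - (-1)·det([[1]]).

Evaluating gives χ_A(x) = x^2 - 4x + 4 = (x - 2)^2.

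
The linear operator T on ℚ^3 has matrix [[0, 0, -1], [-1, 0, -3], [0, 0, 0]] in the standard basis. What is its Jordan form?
The characteristic polynomial is det(xI - A) = x^3, so the eigenvalues are 0 (algebraic multiplicity 3).

For λ = 0: rank(A) = 2, rank(A^2) = 1, rank(A^3) = 0. The eigenspace has dimension 3 - 2 = 1, so there is 1 Jordan block; the rank sequence gives block sizes [3].

Assembling the blocks gives the Jordan form J above.

J = [[0, 1, 0], [0, 0, 1], [0, 0, 0]]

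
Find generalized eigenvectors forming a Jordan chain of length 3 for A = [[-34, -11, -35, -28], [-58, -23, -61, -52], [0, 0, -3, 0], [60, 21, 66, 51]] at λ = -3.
We seek v_1 ∈ ker((A + 3I)^3) \ ker((A + 3I)^2), then set v_{i+1} = (A + 3I) v_i.

One such chain is v_1 = [[-2, 0, 1, 1]]^T, v_2 = [[-1, 3, 0, 0]]^T, v_3 = [[-2, -2, 0, 3]]^T. Check: (A + 3I) v_3 = [[0, 0, 0, 0]]^T = 0.

v_1 = [[-2, 0, 1, 1]]^T, v_2 = [[-1, 3, 0, 0]]^T, v_3 = [[-2, -2, 0, 3]]^T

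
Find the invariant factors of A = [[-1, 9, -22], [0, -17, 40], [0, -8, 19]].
(x - 3)(x + 1)^2

The Jordan structure of A has elementary divisors (x + 1)^2, (x - 3). Arranging the block sizes at each eigenvalue in decreasing order and taking row products gives the invariant factors.

Invariant factors (smallest first, each dividing the next): (x - 3)(x + 1)^2.

Check: the last factor (x - 3)(x + 1)^2 is the minimal polynomial, and the product (x - 3)(x + 1)^2 is the characteristic polynomial.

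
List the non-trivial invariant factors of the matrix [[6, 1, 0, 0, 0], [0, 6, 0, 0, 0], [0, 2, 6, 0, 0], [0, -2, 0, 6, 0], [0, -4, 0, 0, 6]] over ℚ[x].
The Jordan structure of A has elementary divisors (x - 6)^2, (x - 6), (x - 6), (x - 6). Arranging the block sizes at each eigenvalue in decreasing order and taking row products gives the invariant factors.

Invariant factors (smallest first, each dividing the next): x - 6, x - 6, x - 6, (x - 6)^2.

Check: the last factor (x - 6)^2 is the minimal polynomial, and the product (x - 6)^5 is the characteristic polynomial.

x - 6, x - 6, x - 6, (x - 6)^2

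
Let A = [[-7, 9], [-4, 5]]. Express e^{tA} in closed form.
A has Jordan form J = [[-1, 1], [0, -1]] with A = PJP^{-1}, so e^{tA} = P e^{tJ} P^{-1}.

For a Jordan block J_k(λ), e^{tJ_k(λ)} = e^{λt} · (I + tN + t^2 N^2/2! + ... + t^{k-1} N^{k-1}/(k-1)!) where N is the nilpotent superdiagonal part.

Assembling the blocks and conjugating back gives the entries of e^{tA} as shown above.

e^{tA} = [[(1 - 6*t)*e^{-t}, 9*t*e^{-t}], [-4*t*e^{-t}, (6*t + 1)*e^{-t}]]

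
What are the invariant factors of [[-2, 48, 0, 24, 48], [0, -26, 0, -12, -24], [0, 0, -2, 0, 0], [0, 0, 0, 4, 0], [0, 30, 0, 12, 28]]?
x + 2, (x - 4)(x + 2), (x - 4)(x + 2)

The Jordan structure of A has elementary divisors (x + 2), (x + 2), (x + 2), (x - 4), (x - 4). Arranging the block sizes at each eigenvalue in decreasing order and taking row products gives the invariant factors.

Invariant factors (smallest first, each dividing the next): x + 2, (x - 4)(x + 2), (x - 4)(x + 2).

Check: the last factor (x - 4)(x + 2) is the minimal polynomial, and the product (x - 4)^2(x + 2)^3 is the characteristic polynomial.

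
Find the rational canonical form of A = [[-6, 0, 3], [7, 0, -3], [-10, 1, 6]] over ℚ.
R = [[0, 0, 3], [1, 0, 3], [0, 1, 0]]

The invariant factors of A (the non-unit diagonal entries of the Smith normal form of xI - A over ℚ[x]) are x^3 - 3x - 3, each dividing the next. The characteristic polynomial is their product, x^3 - 3x - 3.

The rational canonical form is the block-diagonal matrix of companion matrices C(f_i):
R = [[0, 0, 3], [1, 0, 3], [0, 1, 0]].

Note the characteristic polynomial does not split into linear factors over ℚ, so A has no Jordan form over ℚ; the rational canonical form exists over any field.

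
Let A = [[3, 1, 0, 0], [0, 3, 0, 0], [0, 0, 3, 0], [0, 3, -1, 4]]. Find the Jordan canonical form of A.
J = [[3, 1, 0, 0], [0, 3, 0, 0], [0, 0, 3, 0], [0, 0, 0, 4]]

The characteristic polynomial is det(xI - A) = (x - 4)(x - 3)^3, so the eigenvalues are 3 (algebraic multiplicity 3), 4 (algebraic multiplicity 1).

For λ = 3: rank(A - 3I) = 2, rank((A - 3I)^2) = 1. The eigenspace has dimension 4 - 2 = 2, so there are 2 Jordan blocks; the rank sequence gives block sizes [2, 1].

For λ = 4: algebraic multiplicity 1 gives one 1×1 block.

Assembling the blocks gives the Jordan form J above.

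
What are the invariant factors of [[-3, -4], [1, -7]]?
The Jordan structure of A has elementary divisors (x + 5)^2. Arranging the block sizes at each eigenvalue in decreasing order and taking row products gives the invariant factors.

Invariant factors (smallest first, each dividing the next): (x + 5)^2.

Check: the last factor (x + 5)^2 is the minimal polynomial, and the product (x + 5)^2 is the characteristic polynomial.

(x + 5)^2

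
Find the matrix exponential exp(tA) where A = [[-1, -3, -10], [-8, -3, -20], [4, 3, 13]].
e^{tA} = [[(1 - 4*t)*e^{3*t}, -3*t*e^{3*t}, -10*t*e^{3*t}], [-8*t*e^{3*t}, (1 - 6*t)*e^{3*t}, -20*t*e^{3*t}], [4*t*e^{3*t}, 3*t*e^{3*t}, (10*t + 1)*e^{3*t}]]

A has Jordan form J = [[3, 1, 0], [0, 3, 0], [0, 0, 3]] with A = PJP^{-1}, so e^{tA} = P e^{tJ} P^{-1}.

For a Jordan block J_k(λ), e^{tJ_k(λ)} = e^{λt} · (I + tN + t^2 N^2/2! + ... + t^{k-1} N^{k-1}/(k-1)!) where N is the nilpotent superdiagonal part.

Assembling the blocks and conjugating back gives the entries of e^{tA} as shown above.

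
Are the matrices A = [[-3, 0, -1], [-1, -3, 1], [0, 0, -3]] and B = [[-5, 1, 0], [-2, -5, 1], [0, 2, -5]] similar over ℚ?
No.

trace(A) = -9 but trace(B) = -15. The trace is a similarity invariant, so A and B are not similar.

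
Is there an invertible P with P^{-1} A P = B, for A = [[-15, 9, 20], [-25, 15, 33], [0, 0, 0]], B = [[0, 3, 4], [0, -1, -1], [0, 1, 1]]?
Two matrices over a field are similar if and only if they have the same invariant factors.

Both A and B have characteristic polynomial x^3 and minimal polynomial x^3. Computing further, both have invariant factors x^3. Hence A and B are similar.

Yes.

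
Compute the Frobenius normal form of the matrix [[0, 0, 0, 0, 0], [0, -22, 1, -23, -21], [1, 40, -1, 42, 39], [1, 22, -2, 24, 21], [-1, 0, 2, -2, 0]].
R = [[0, 0, 0, 0, 0], [1, 0, 0, 0, 0], [0, 1, 0, 0, 20], [0, 0, 1, 0, 16], [0, 0, 0, 1, 1]]

The invariant factors of A (the non-unit diagonal entries of the Smith normal form of xI - A over ℚ[x]) are x^2(x - 5)(x + 2)^2, each dividing the next. The characteristic polynomial is their product, x^2(x - 5)(x + 2)^2.

The rational canonical form is the block-diagonal matrix of companion matrices C(f_i):
R = [[0, 0, 0, 0, 0], [1, 0, 0, 0, 0], [0, 1, 0, 0, 20], [0, 0, 1, 0, 16], [0, 0, 0, 1, 1]].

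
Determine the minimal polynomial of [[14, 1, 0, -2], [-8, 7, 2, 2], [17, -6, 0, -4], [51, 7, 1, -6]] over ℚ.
m_A(x) = (x - 4)^3(x - 3)

The characteristic polynomial factors as (x - 4)^3(x - 3). The minimal polynomial is ∏(x - λ)^{k_λ} where k_λ is the size of the largest Jordan block at λ.

For λ = 3: rank(A - 3I) = 3, and the largest Jordan block has size 1 (the smallest k with rank((A - 3I)^k) = rank((A - 3I)^(k+1))).
For λ = 4: rank(A - 4I) = 3, and the largest Jordan block has size 3 (the smallest k with rank((A - 4I)^k) = rank((A - 4I)^(k+1))).

So m_A(x) = (x - 4)^3(x - 3).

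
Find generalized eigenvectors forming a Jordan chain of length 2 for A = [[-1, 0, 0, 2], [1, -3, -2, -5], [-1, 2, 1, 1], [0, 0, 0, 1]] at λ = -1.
We seek v_1 ∈ ker((A + I)^2) \ ker(A + I), then set v_{i+1} = (A + I) v_i.

One such chain is v_1 = [[1, 2, -2, 0]]^T, v_2 = [[0, 1, -1, 0]]^T. Check: (A + I) v_2 = [[0, 0, 0, 0]]^T = 0.

v_1 = [[1, 2, -2, 0]]^T, v_2 = [[0, 1, -1, 0]]^T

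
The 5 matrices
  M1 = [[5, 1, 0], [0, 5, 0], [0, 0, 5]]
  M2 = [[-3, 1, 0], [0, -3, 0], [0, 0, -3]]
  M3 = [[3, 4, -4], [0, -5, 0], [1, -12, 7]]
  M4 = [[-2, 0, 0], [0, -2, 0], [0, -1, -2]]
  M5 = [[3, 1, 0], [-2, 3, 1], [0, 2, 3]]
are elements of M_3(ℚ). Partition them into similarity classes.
5 classes: {M1}, {M2}, {M3}, {M4}, {M5}

Characteristic polynomials: χ_{M1} = (x - 5)^3, χ_{M2} = (x + 3)^3, χ_{M3} = (x - 5)^2(x + 5), χ_{M4} = (x + 2)^3, χ_{M5} = (x - 3)^3.

{M1}: invariant factors x - 5, (x - 5)^2.

{M2}: invariant factors x + 3, (x + 3)^2.

{M3}: invariant factors (x - 5)^2(x + 5).

{M4}: invariant factors x + 2, (x + 2)^2.

{M5}: invariant factors (x - 3)^3.

Matrices are similar if and only if their invariant-factor lists agree; the partition into similarity classes is {M1}, {M2}, {M3}, {M4}, {M5}.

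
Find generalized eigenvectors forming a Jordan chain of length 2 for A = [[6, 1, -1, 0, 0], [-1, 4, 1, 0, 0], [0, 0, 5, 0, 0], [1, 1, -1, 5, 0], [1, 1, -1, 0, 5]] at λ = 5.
We seek v_1 ∈ ker((A - 5I)^2) \ ker(A - 5I), then set v_{i+1} = (A - 5I) v_i.

One such chain is v_1 = [[0, 1, 0, 0, 0]]^T, v_2 = [[1, -1, 0, 1, 1]]^T. Check: (A - 5I) v_2 = [[0, 0, 0, 0, 0]]^T = 0.

v_1 = [[0, 1, 0, 0, 0]]^T, v_2 = [[1, -1, 0, 1, 1]]^T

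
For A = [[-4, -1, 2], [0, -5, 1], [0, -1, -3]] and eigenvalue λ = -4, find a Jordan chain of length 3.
We seek v_1 ∈ ker((A + 4I)^3) \ ker((A + 4I)^2), then set v_{i+1} = (A + 4I) v_i.

One such chain is v_1 = [[0, -1, 0]]^T, v_2 = [[1, 1, 1]]^T, v_3 = [[1, 0, 0]]^T. Check: (A + 4I) v_3 = [[0, 0, 0]]^T = 0.

v_1 = [[0, -1, 0]]^T, v_2 = [[1, 1, 1]]^T, v_3 = [[1, 0, 0]]^T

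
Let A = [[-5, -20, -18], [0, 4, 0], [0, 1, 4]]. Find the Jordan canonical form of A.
J = [[-5, 0, 0], [0, 4, 1], [0, 0, 4]]

The characteristic polynomial is det(xI - A) = (x - 4)^2(x + 5), so the eigenvalues are -5 (algebraic multiplicity 1), 4 (algebraic multiplicity 2).

For λ = -5: algebraic multiplicity 1 gives one 1×1 block.

For λ = 4: rank(A - 4I) = 2, rank((A - 4I)^2) = 1. The eigenspace has dimension 3 - 2 = 1, so there is 1 Jordan block; the rank sequence gives block sizes [2].

Assembling the blocks gives the Jordan form J above.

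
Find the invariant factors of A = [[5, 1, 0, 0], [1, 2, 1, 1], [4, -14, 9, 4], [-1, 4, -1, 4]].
x - 5, (x - 5)^3

The Jordan structure of A has elementary divisors (x - 5)^3, (x - 5). Arranging the block sizes at each eigenvalue in decreasing order and taking row products gives the invariant factors.

Invariant factors (smallest first, each dividing the next): x - 5, (x - 5)^3.

Check: the last factor (x - 5)^3 is the minimal polynomial, and the product (x - 5)^4 is the characteristic polynomial.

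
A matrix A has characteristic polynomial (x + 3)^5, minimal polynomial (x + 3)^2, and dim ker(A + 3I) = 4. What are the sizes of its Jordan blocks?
Jordan blocks: (-3, 2), (-3, 1), (-3, 1), (-3, 1)

λ = -3: algebraic multiplicity 5 (exponent in χ_A), largest block size 2 (exponent in m_A), 4 blocks (geometric multiplicity). These force block sizes [2, 1, 1, 1].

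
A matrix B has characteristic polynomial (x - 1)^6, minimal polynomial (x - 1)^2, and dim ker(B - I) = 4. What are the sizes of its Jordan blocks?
Jordan blocks: (1, 2), (1, 2), (1, 1), (1, 1)

λ = 1: algebraic multiplicity 6 (exponent in χ_B), largest block size 2 (exponent in m_B), 4 blocks (geometric multiplicity). These force block sizes [2, 2, 1, 1].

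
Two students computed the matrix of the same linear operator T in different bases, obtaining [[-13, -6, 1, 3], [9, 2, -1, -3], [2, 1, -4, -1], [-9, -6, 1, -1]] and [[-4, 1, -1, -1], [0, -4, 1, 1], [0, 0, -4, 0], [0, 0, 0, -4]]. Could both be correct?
Yes.

Two matrices over a field are similar if and only if they have the same invariant factors.

Both A and B have characteristic polynomial (x + 4)^4 and minimal polynomial (x + 4)^3. Computing further, both have invariant factors x + 4, (x + 4)^3. Hence A and B are similar.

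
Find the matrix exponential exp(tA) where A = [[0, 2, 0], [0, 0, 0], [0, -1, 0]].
A has Jordan form J = [[0, 1, 0], [0, 0, 0], [0, 0, 0]] with A = PJP^{-1}, so e^{tA} = P e^{tJ} P^{-1}.

For a Jordan block J_k(λ), e^{tJ_k(λ)} = e^{λt} · (I + tN + t^2 N^2/2! + ... + t^{k-1} N^{k-1}/(k-1)!) where N is the nilpotent superdiagonal part.

Assembling the blocks and conjugating back gives the entries of e^{tA} as shown above.

e^{tA} = [[1, 2*t, 0], [0, 1, 0], [0, -t, 1]]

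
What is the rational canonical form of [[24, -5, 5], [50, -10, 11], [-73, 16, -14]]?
The invariant factors of A (the non-unit diagonal entries of the Smith normal form of xI - A over ℚ[x]) are x^3 + 3x - 1, each dividing the next. The characteristic polynomial is their product, x^3 + 3x - 1.

The rational canonical form is the block-diagonal matrix of companion matrices C(f_i):
R = [[0, 0, 1], [1, 0, -3], [0, 1, 0]].

Note the characteristic polynomial does not split into linear factors over ℚ, so A has no Jordan form over ℚ; the rational canonical form exists over any field.

R = [[0, 0, 1], [1, 0, -3], [0, 1, 0]]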